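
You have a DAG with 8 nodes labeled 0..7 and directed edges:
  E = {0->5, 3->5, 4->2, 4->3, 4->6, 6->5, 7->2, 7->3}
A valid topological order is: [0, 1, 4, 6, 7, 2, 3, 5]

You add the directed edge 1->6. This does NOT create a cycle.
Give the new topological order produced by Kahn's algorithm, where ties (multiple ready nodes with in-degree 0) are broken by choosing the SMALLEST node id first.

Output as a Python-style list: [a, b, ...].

Answer: [0, 1, 4, 6, 7, 2, 3, 5]

Derivation:
Old toposort: [0, 1, 4, 6, 7, 2, 3, 5]
Added edge: 1->6
Position of 1 (1) < position of 6 (3). Old order still valid.
Run Kahn's algorithm (break ties by smallest node id):
  initial in-degrees: [0, 0, 2, 2, 0, 3, 2, 0]
  ready (indeg=0): [0, 1, 4, 7]
  pop 0: indeg[5]->2 | ready=[1, 4, 7] | order so far=[0]
  pop 1: indeg[6]->1 | ready=[4, 7] | order so far=[0, 1]
  pop 4: indeg[2]->1; indeg[3]->1; indeg[6]->0 | ready=[6, 7] | order so far=[0, 1, 4]
  pop 6: indeg[5]->1 | ready=[7] | order so far=[0, 1, 4, 6]
  pop 7: indeg[2]->0; indeg[3]->0 | ready=[2, 3] | order so far=[0, 1, 4, 6, 7]
  pop 2: no out-edges | ready=[3] | order so far=[0, 1, 4, 6, 7, 2]
  pop 3: indeg[5]->0 | ready=[5] | order so far=[0, 1, 4, 6, 7, 2, 3]
  pop 5: no out-edges | ready=[] | order so far=[0, 1, 4, 6, 7, 2, 3, 5]
  Result: [0, 1, 4, 6, 7, 2, 3, 5]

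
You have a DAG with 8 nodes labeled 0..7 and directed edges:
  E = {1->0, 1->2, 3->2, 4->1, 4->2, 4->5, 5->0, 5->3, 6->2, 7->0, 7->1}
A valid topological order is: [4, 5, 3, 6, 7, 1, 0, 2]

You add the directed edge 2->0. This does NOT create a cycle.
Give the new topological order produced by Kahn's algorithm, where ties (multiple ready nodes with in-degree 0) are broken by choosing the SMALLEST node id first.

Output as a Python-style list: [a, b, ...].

Answer: [4, 5, 3, 6, 7, 1, 2, 0]

Derivation:
Old toposort: [4, 5, 3, 6, 7, 1, 0, 2]
Added edge: 2->0
Position of 2 (7) > position of 0 (6). Must reorder: 2 must now come before 0.
Run Kahn's algorithm (break ties by smallest node id):
  initial in-degrees: [4, 2, 4, 1, 0, 1, 0, 0]
  ready (indeg=0): [4, 6, 7]
  pop 4: indeg[1]->1; indeg[2]->3; indeg[5]->0 | ready=[5, 6, 7] | order so far=[4]
  pop 5: indeg[0]->3; indeg[3]->0 | ready=[3, 6, 7] | order so far=[4, 5]
  pop 3: indeg[2]->2 | ready=[6, 7] | order so far=[4, 5, 3]
  pop 6: indeg[2]->1 | ready=[7] | order so far=[4, 5, 3, 6]
  pop 7: indeg[0]->2; indeg[1]->0 | ready=[1] | order so far=[4, 5, 3, 6, 7]
  pop 1: indeg[0]->1; indeg[2]->0 | ready=[2] | order so far=[4, 5, 3, 6, 7, 1]
  pop 2: indeg[0]->0 | ready=[0] | order so far=[4, 5, 3, 6, 7, 1, 2]
  pop 0: no out-edges | ready=[] | order so far=[4, 5, 3, 6, 7, 1, 2, 0]
  Result: [4, 5, 3, 6, 7, 1, 2, 0]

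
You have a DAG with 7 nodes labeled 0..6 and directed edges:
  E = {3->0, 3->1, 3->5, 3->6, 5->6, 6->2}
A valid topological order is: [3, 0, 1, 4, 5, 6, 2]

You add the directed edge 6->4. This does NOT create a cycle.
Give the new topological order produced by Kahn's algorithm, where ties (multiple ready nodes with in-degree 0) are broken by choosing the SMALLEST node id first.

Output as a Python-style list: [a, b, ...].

Answer: [3, 0, 1, 5, 6, 2, 4]

Derivation:
Old toposort: [3, 0, 1, 4, 5, 6, 2]
Added edge: 6->4
Position of 6 (5) > position of 4 (3). Must reorder: 6 must now come before 4.
Run Kahn's algorithm (break ties by smallest node id):
  initial in-degrees: [1, 1, 1, 0, 1, 1, 2]
  ready (indeg=0): [3]
  pop 3: indeg[0]->0; indeg[1]->0; indeg[5]->0; indeg[6]->1 | ready=[0, 1, 5] | order so far=[3]
  pop 0: no out-edges | ready=[1, 5] | order so far=[3, 0]
  pop 1: no out-edges | ready=[5] | order so far=[3, 0, 1]
  pop 5: indeg[6]->0 | ready=[6] | order so far=[3, 0, 1, 5]
  pop 6: indeg[2]->0; indeg[4]->0 | ready=[2, 4] | order so far=[3, 0, 1, 5, 6]
  pop 2: no out-edges | ready=[4] | order so far=[3, 0, 1, 5, 6, 2]
  pop 4: no out-edges | ready=[] | order so far=[3, 0, 1, 5, 6, 2, 4]
  Result: [3, 0, 1, 5, 6, 2, 4]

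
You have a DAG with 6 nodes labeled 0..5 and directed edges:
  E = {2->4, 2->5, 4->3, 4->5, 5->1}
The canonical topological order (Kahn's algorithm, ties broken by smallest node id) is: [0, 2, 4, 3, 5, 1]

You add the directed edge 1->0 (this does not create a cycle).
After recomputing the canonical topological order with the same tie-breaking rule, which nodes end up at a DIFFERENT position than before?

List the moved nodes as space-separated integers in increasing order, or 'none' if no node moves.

Answer: 0 1 2 3 4 5

Derivation:
Old toposort: [0, 2, 4, 3, 5, 1]
Added edge 1->0
Recompute Kahn (smallest-id tiebreak):
  initial in-degrees: [1, 1, 0, 1, 1, 2]
  ready (indeg=0): [2]
  pop 2: indeg[4]->0; indeg[5]->1 | ready=[4] | order so far=[2]
  pop 4: indeg[3]->0; indeg[5]->0 | ready=[3, 5] | order so far=[2, 4]
  pop 3: no out-edges | ready=[5] | order so far=[2, 4, 3]
  pop 5: indeg[1]->0 | ready=[1] | order so far=[2, 4, 3, 5]
  pop 1: indeg[0]->0 | ready=[0] | order so far=[2, 4, 3, 5, 1]
  pop 0: no out-edges | ready=[] | order so far=[2, 4, 3, 5, 1, 0]
New canonical toposort: [2, 4, 3, 5, 1, 0]
Compare positions:
  Node 0: index 0 -> 5 (moved)
  Node 1: index 5 -> 4 (moved)
  Node 2: index 1 -> 0 (moved)
  Node 3: index 3 -> 2 (moved)
  Node 4: index 2 -> 1 (moved)
  Node 5: index 4 -> 3 (moved)
Nodes that changed position: 0 1 2 3 4 5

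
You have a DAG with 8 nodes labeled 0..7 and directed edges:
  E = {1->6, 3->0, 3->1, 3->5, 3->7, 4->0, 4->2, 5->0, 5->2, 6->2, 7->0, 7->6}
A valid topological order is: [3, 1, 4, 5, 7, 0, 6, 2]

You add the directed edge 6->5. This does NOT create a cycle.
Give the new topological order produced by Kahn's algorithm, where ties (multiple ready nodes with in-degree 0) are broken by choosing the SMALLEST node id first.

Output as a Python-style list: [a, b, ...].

Old toposort: [3, 1, 4, 5, 7, 0, 6, 2]
Added edge: 6->5
Position of 6 (6) > position of 5 (3). Must reorder: 6 must now come before 5.
Run Kahn's algorithm (break ties by smallest node id):
  initial in-degrees: [4, 1, 3, 0, 0, 2, 2, 1]
  ready (indeg=0): [3, 4]
  pop 3: indeg[0]->3; indeg[1]->0; indeg[5]->1; indeg[7]->0 | ready=[1, 4, 7] | order so far=[3]
  pop 1: indeg[6]->1 | ready=[4, 7] | order so far=[3, 1]
  pop 4: indeg[0]->2; indeg[2]->2 | ready=[7] | order so far=[3, 1, 4]
  pop 7: indeg[0]->1; indeg[6]->0 | ready=[6] | order so far=[3, 1, 4, 7]
  pop 6: indeg[2]->1; indeg[5]->0 | ready=[5] | order so far=[3, 1, 4, 7, 6]
  pop 5: indeg[0]->0; indeg[2]->0 | ready=[0, 2] | order so far=[3, 1, 4, 7, 6, 5]
  pop 0: no out-edges | ready=[2] | order so far=[3, 1, 4, 7, 6, 5, 0]
  pop 2: no out-edges | ready=[] | order so far=[3, 1, 4, 7, 6, 5, 0, 2]
  Result: [3, 1, 4, 7, 6, 5, 0, 2]

Answer: [3, 1, 4, 7, 6, 5, 0, 2]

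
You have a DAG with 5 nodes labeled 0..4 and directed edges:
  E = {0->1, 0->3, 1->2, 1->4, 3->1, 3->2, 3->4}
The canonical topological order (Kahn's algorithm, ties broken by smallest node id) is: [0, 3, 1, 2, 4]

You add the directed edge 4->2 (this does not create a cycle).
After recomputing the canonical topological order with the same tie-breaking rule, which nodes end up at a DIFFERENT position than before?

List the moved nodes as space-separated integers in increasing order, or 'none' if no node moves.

Old toposort: [0, 3, 1, 2, 4]
Added edge 4->2
Recompute Kahn (smallest-id tiebreak):
  initial in-degrees: [0, 2, 3, 1, 2]
  ready (indeg=0): [0]
  pop 0: indeg[1]->1; indeg[3]->0 | ready=[3] | order so far=[0]
  pop 3: indeg[1]->0; indeg[2]->2; indeg[4]->1 | ready=[1] | order so far=[0, 3]
  pop 1: indeg[2]->1; indeg[4]->0 | ready=[4] | order so far=[0, 3, 1]
  pop 4: indeg[2]->0 | ready=[2] | order so far=[0, 3, 1, 4]
  pop 2: no out-edges | ready=[] | order so far=[0, 3, 1, 4, 2]
New canonical toposort: [0, 3, 1, 4, 2]
Compare positions:
  Node 0: index 0 -> 0 (same)
  Node 1: index 2 -> 2 (same)
  Node 2: index 3 -> 4 (moved)
  Node 3: index 1 -> 1 (same)
  Node 4: index 4 -> 3 (moved)
Nodes that changed position: 2 4

Answer: 2 4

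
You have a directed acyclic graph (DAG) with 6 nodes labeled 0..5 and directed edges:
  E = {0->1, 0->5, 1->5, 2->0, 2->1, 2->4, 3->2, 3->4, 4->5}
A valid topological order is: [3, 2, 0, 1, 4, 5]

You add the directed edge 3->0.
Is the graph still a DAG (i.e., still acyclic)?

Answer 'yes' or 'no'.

Given toposort: [3, 2, 0, 1, 4, 5]
Position of 3: index 0; position of 0: index 2
New edge 3->0: forward
Forward edge: respects the existing order. Still a DAG, same toposort still valid.
Still a DAG? yes

Answer: yes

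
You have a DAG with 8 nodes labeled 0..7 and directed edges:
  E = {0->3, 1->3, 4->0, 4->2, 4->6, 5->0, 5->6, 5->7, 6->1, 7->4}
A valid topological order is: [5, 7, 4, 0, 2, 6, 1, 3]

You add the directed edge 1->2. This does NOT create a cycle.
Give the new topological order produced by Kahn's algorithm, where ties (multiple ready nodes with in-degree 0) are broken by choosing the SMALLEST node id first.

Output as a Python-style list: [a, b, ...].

Old toposort: [5, 7, 4, 0, 2, 6, 1, 3]
Added edge: 1->2
Position of 1 (6) > position of 2 (4). Must reorder: 1 must now come before 2.
Run Kahn's algorithm (break ties by smallest node id):
  initial in-degrees: [2, 1, 2, 2, 1, 0, 2, 1]
  ready (indeg=0): [5]
  pop 5: indeg[0]->1; indeg[6]->1; indeg[7]->0 | ready=[7] | order so far=[5]
  pop 7: indeg[4]->0 | ready=[4] | order so far=[5, 7]
  pop 4: indeg[0]->0; indeg[2]->1; indeg[6]->0 | ready=[0, 6] | order so far=[5, 7, 4]
  pop 0: indeg[3]->1 | ready=[6] | order so far=[5, 7, 4, 0]
  pop 6: indeg[1]->0 | ready=[1] | order so far=[5, 7, 4, 0, 6]
  pop 1: indeg[2]->0; indeg[3]->0 | ready=[2, 3] | order so far=[5, 7, 4, 0, 6, 1]
  pop 2: no out-edges | ready=[3] | order so far=[5, 7, 4, 0, 6, 1, 2]
  pop 3: no out-edges | ready=[] | order so far=[5, 7, 4, 0, 6, 1, 2, 3]
  Result: [5, 7, 4, 0, 6, 1, 2, 3]

Answer: [5, 7, 4, 0, 6, 1, 2, 3]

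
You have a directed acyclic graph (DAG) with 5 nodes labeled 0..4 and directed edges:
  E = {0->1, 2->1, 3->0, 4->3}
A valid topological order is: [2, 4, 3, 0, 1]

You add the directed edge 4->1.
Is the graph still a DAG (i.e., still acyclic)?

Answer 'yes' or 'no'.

Given toposort: [2, 4, 3, 0, 1]
Position of 4: index 1; position of 1: index 4
New edge 4->1: forward
Forward edge: respects the existing order. Still a DAG, same toposort still valid.
Still a DAG? yes

Answer: yes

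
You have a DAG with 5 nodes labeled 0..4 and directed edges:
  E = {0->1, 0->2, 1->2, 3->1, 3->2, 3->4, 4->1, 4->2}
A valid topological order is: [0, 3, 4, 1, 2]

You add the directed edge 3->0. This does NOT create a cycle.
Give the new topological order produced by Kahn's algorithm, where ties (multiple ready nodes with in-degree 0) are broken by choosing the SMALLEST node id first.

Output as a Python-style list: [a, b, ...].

Answer: [3, 0, 4, 1, 2]

Derivation:
Old toposort: [0, 3, 4, 1, 2]
Added edge: 3->0
Position of 3 (1) > position of 0 (0). Must reorder: 3 must now come before 0.
Run Kahn's algorithm (break ties by smallest node id):
  initial in-degrees: [1, 3, 4, 0, 1]
  ready (indeg=0): [3]
  pop 3: indeg[0]->0; indeg[1]->2; indeg[2]->3; indeg[4]->0 | ready=[0, 4] | order so far=[3]
  pop 0: indeg[1]->1; indeg[2]->2 | ready=[4] | order so far=[3, 0]
  pop 4: indeg[1]->0; indeg[2]->1 | ready=[1] | order so far=[3, 0, 4]
  pop 1: indeg[2]->0 | ready=[2] | order so far=[3, 0, 4, 1]
  pop 2: no out-edges | ready=[] | order so far=[3, 0, 4, 1, 2]
  Result: [3, 0, 4, 1, 2]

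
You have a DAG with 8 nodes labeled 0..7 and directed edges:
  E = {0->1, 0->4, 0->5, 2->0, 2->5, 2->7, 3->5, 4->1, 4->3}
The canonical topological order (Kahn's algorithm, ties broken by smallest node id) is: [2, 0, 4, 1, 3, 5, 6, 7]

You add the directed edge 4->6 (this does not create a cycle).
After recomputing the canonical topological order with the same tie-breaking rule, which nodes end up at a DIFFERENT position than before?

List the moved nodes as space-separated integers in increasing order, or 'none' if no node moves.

Answer: none

Derivation:
Old toposort: [2, 0, 4, 1, 3, 5, 6, 7]
Added edge 4->6
Recompute Kahn (smallest-id tiebreak):
  initial in-degrees: [1, 2, 0, 1, 1, 3, 1, 1]
  ready (indeg=0): [2]
  pop 2: indeg[0]->0; indeg[5]->2; indeg[7]->0 | ready=[0, 7] | order so far=[2]
  pop 0: indeg[1]->1; indeg[4]->0; indeg[5]->1 | ready=[4, 7] | order so far=[2, 0]
  pop 4: indeg[1]->0; indeg[3]->0; indeg[6]->0 | ready=[1, 3, 6, 7] | order so far=[2, 0, 4]
  pop 1: no out-edges | ready=[3, 6, 7] | order so far=[2, 0, 4, 1]
  pop 3: indeg[5]->0 | ready=[5, 6, 7] | order so far=[2, 0, 4, 1, 3]
  pop 5: no out-edges | ready=[6, 7] | order so far=[2, 0, 4, 1, 3, 5]
  pop 6: no out-edges | ready=[7] | order so far=[2, 0, 4, 1, 3, 5, 6]
  pop 7: no out-edges | ready=[] | order so far=[2, 0, 4, 1, 3, 5, 6, 7]
New canonical toposort: [2, 0, 4, 1, 3, 5, 6, 7]
Compare positions:
  Node 0: index 1 -> 1 (same)
  Node 1: index 3 -> 3 (same)
  Node 2: index 0 -> 0 (same)
  Node 3: index 4 -> 4 (same)
  Node 4: index 2 -> 2 (same)
  Node 5: index 5 -> 5 (same)
  Node 6: index 6 -> 6 (same)
  Node 7: index 7 -> 7 (same)
Nodes that changed position: none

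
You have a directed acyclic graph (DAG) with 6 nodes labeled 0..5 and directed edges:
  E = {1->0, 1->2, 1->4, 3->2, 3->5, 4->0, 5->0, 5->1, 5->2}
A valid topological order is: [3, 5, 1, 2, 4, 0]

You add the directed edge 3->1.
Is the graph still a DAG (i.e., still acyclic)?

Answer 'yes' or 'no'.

Answer: yes

Derivation:
Given toposort: [3, 5, 1, 2, 4, 0]
Position of 3: index 0; position of 1: index 2
New edge 3->1: forward
Forward edge: respects the existing order. Still a DAG, same toposort still valid.
Still a DAG? yes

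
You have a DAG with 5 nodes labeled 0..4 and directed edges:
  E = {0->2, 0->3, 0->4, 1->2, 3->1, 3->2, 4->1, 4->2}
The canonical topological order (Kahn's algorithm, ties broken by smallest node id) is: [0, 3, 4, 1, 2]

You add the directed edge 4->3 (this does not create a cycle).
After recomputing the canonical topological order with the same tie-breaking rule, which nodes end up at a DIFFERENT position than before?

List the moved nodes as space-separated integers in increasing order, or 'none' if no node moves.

Old toposort: [0, 3, 4, 1, 2]
Added edge 4->3
Recompute Kahn (smallest-id tiebreak):
  initial in-degrees: [0, 2, 4, 2, 1]
  ready (indeg=0): [0]
  pop 0: indeg[2]->3; indeg[3]->1; indeg[4]->0 | ready=[4] | order so far=[0]
  pop 4: indeg[1]->1; indeg[2]->2; indeg[3]->0 | ready=[3] | order so far=[0, 4]
  pop 3: indeg[1]->0; indeg[2]->1 | ready=[1] | order so far=[0, 4, 3]
  pop 1: indeg[2]->0 | ready=[2] | order so far=[0, 4, 3, 1]
  pop 2: no out-edges | ready=[] | order so far=[0, 4, 3, 1, 2]
New canonical toposort: [0, 4, 3, 1, 2]
Compare positions:
  Node 0: index 0 -> 0 (same)
  Node 1: index 3 -> 3 (same)
  Node 2: index 4 -> 4 (same)
  Node 3: index 1 -> 2 (moved)
  Node 4: index 2 -> 1 (moved)
Nodes that changed position: 3 4

Answer: 3 4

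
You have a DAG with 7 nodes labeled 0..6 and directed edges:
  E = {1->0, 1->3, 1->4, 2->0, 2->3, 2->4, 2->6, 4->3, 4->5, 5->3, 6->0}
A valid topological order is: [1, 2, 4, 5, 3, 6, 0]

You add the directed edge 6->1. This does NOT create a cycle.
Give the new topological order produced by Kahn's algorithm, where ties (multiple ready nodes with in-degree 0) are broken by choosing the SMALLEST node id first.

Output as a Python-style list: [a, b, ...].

Answer: [2, 6, 1, 0, 4, 5, 3]

Derivation:
Old toposort: [1, 2, 4, 5, 3, 6, 0]
Added edge: 6->1
Position of 6 (5) > position of 1 (0). Must reorder: 6 must now come before 1.
Run Kahn's algorithm (break ties by smallest node id):
  initial in-degrees: [3, 1, 0, 4, 2, 1, 1]
  ready (indeg=0): [2]
  pop 2: indeg[0]->2; indeg[3]->3; indeg[4]->1; indeg[6]->0 | ready=[6] | order so far=[2]
  pop 6: indeg[0]->1; indeg[1]->0 | ready=[1] | order so far=[2, 6]
  pop 1: indeg[0]->0; indeg[3]->2; indeg[4]->0 | ready=[0, 4] | order so far=[2, 6, 1]
  pop 0: no out-edges | ready=[4] | order so far=[2, 6, 1, 0]
  pop 4: indeg[3]->1; indeg[5]->0 | ready=[5] | order so far=[2, 6, 1, 0, 4]
  pop 5: indeg[3]->0 | ready=[3] | order so far=[2, 6, 1, 0, 4, 5]
  pop 3: no out-edges | ready=[] | order so far=[2, 6, 1, 0, 4, 5, 3]
  Result: [2, 6, 1, 0, 4, 5, 3]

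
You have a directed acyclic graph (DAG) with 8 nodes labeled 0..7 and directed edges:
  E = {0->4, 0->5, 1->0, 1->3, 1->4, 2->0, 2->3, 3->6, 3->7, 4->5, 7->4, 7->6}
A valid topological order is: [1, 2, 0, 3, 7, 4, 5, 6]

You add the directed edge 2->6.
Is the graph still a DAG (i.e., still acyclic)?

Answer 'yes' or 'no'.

Given toposort: [1, 2, 0, 3, 7, 4, 5, 6]
Position of 2: index 1; position of 6: index 7
New edge 2->6: forward
Forward edge: respects the existing order. Still a DAG, same toposort still valid.
Still a DAG? yes

Answer: yes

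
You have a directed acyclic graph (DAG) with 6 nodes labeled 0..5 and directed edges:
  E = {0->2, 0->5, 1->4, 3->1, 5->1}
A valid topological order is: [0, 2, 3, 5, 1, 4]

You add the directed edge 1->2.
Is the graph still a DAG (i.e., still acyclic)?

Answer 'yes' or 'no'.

Given toposort: [0, 2, 3, 5, 1, 4]
Position of 1: index 4; position of 2: index 1
New edge 1->2: backward (u after v in old order)
Backward edge: old toposort is now invalid. Check if this creates a cycle.
Does 2 already reach 1? Reachable from 2: [2]. NO -> still a DAG (reorder needed).
Still a DAG? yes

Answer: yes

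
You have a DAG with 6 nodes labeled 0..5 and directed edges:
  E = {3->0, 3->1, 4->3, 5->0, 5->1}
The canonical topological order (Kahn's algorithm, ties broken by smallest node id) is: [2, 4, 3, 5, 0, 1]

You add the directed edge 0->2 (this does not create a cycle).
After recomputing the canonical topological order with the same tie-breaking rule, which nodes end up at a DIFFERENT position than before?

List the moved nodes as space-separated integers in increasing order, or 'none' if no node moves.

Answer: 0 1 2 3 4 5

Derivation:
Old toposort: [2, 4, 3, 5, 0, 1]
Added edge 0->2
Recompute Kahn (smallest-id tiebreak):
  initial in-degrees: [2, 2, 1, 1, 0, 0]
  ready (indeg=0): [4, 5]
  pop 4: indeg[3]->0 | ready=[3, 5] | order so far=[4]
  pop 3: indeg[0]->1; indeg[1]->1 | ready=[5] | order so far=[4, 3]
  pop 5: indeg[0]->0; indeg[1]->0 | ready=[0, 1] | order so far=[4, 3, 5]
  pop 0: indeg[2]->0 | ready=[1, 2] | order so far=[4, 3, 5, 0]
  pop 1: no out-edges | ready=[2] | order so far=[4, 3, 5, 0, 1]
  pop 2: no out-edges | ready=[] | order so far=[4, 3, 5, 0, 1, 2]
New canonical toposort: [4, 3, 5, 0, 1, 2]
Compare positions:
  Node 0: index 4 -> 3 (moved)
  Node 1: index 5 -> 4 (moved)
  Node 2: index 0 -> 5 (moved)
  Node 3: index 2 -> 1 (moved)
  Node 4: index 1 -> 0 (moved)
  Node 5: index 3 -> 2 (moved)
Nodes that changed position: 0 1 2 3 4 5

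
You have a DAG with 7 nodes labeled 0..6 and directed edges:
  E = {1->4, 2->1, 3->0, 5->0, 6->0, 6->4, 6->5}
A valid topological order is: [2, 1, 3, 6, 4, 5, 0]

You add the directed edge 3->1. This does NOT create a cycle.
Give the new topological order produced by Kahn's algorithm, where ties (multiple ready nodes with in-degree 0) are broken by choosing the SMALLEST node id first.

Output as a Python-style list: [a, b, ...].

Answer: [2, 3, 1, 6, 4, 5, 0]

Derivation:
Old toposort: [2, 1, 3, 6, 4, 5, 0]
Added edge: 3->1
Position of 3 (2) > position of 1 (1). Must reorder: 3 must now come before 1.
Run Kahn's algorithm (break ties by smallest node id):
  initial in-degrees: [3, 2, 0, 0, 2, 1, 0]
  ready (indeg=0): [2, 3, 6]
  pop 2: indeg[1]->1 | ready=[3, 6] | order so far=[2]
  pop 3: indeg[0]->2; indeg[1]->0 | ready=[1, 6] | order so far=[2, 3]
  pop 1: indeg[4]->1 | ready=[6] | order so far=[2, 3, 1]
  pop 6: indeg[0]->1; indeg[4]->0; indeg[5]->0 | ready=[4, 5] | order so far=[2, 3, 1, 6]
  pop 4: no out-edges | ready=[5] | order so far=[2, 3, 1, 6, 4]
  pop 5: indeg[0]->0 | ready=[0] | order so far=[2, 3, 1, 6, 4, 5]
  pop 0: no out-edges | ready=[] | order so far=[2, 3, 1, 6, 4, 5, 0]
  Result: [2, 3, 1, 6, 4, 5, 0]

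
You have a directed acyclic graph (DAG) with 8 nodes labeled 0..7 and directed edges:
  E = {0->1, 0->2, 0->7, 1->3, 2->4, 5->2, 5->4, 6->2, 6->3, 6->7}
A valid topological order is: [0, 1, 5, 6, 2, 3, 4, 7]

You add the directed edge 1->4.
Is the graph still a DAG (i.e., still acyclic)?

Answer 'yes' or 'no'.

Given toposort: [0, 1, 5, 6, 2, 3, 4, 7]
Position of 1: index 1; position of 4: index 6
New edge 1->4: forward
Forward edge: respects the existing order. Still a DAG, same toposort still valid.
Still a DAG? yes

Answer: yes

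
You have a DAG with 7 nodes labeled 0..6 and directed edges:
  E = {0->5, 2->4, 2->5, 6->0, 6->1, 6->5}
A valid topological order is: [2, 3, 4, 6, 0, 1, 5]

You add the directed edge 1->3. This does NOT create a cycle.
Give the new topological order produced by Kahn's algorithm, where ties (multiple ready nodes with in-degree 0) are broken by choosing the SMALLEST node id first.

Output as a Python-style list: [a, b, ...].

Old toposort: [2, 3, 4, 6, 0, 1, 5]
Added edge: 1->3
Position of 1 (5) > position of 3 (1). Must reorder: 1 must now come before 3.
Run Kahn's algorithm (break ties by smallest node id):
  initial in-degrees: [1, 1, 0, 1, 1, 3, 0]
  ready (indeg=0): [2, 6]
  pop 2: indeg[4]->0; indeg[5]->2 | ready=[4, 6] | order so far=[2]
  pop 4: no out-edges | ready=[6] | order so far=[2, 4]
  pop 6: indeg[0]->0; indeg[1]->0; indeg[5]->1 | ready=[0, 1] | order so far=[2, 4, 6]
  pop 0: indeg[5]->0 | ready=[1, 5] | order so far=[2, 4, 6, 0]
  pop 1: indeg[3]->0 | ready=[3, 5] | order so far=[2, 4, 6, 0, 1]
  pop 3: no out-edges | ready=[5] | order so far=[2, 4, 6, 0, 1, 3]
  pop 5: no out-edges | ready=[] | order so far=[2, 4, 6, 0, 1, 3, 5]
  Result: [2, 4, 6, 0, 1, 3, 5]

Answer: [2, 4, 6, 0, 1, 3, 5]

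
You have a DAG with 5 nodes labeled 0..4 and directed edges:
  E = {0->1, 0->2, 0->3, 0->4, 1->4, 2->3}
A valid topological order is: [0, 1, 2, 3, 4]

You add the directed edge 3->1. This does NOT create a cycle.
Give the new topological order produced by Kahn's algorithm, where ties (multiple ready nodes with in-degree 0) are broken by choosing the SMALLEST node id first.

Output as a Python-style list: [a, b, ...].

Old toposort: [0, 1, 2, 3, 4]
Added edge: 3->1
Position of 3 (3) > position of 1 (1). Must reorder: 3 must now come before 1.
Run Kahn's algorithm (break ties by smallest node id):
  initial in-degrees: [0, 2, 1, 2, 2]
  ready (indeg=0): [0]
  pop 0: indeg[1]->1; indeg[2]->0; indeg[3]->1; indeg[4]->1 | ready=[2] | order so far=[0]
  pop 2: indeg[3]->0 | ready=[3] | order so far=[0, 2]
  pop 3: indeg[1]->0 | ready=[1] | order so far=[0, 2, 3]
  pop 1: indeg[4]->0 | ready=[4] | order so far=[0, 2, 3, 1]
  pop 4: no out-edges | ready=[] | order so far=[0, 2, 3, 1, 4]
  Result: [0, 2, 3, 1, 4]

Answer: [0, 2, 3, 1, 4]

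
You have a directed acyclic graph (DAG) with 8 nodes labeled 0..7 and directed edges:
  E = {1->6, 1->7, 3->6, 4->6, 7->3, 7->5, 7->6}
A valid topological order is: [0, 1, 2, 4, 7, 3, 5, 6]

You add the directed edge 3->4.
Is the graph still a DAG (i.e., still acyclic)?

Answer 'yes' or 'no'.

Answer: yes

Derivation:
Given toposort: [0, 1, 2, 4, 7, 3, 5, 6]
Position of 3: index 5; position of 4: index 3
New edge 3->4: backward (u after v in old order)
Backward edge: old toposort is now invalid. Check if this creates a cycle.
Does 4 already reach 3? Reachable from 4: [4, 6]. NO -> still a DAG (reorder needed).
Still a DAG? yes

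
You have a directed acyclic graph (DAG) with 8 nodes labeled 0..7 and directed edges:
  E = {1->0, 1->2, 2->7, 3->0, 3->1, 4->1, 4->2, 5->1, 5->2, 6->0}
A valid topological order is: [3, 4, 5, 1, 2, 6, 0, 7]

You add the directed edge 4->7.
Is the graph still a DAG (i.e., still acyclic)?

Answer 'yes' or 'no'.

Given toposort: [3, 4, 5, 1, 2, 6, 0, 7]
Position of 4: index 1; position of 7: index 7
New edge 4->7: forward
Forward edge: respects the existing order. Still a DAG, same toposort still valid.
Still a DAG? yes

Answer: yes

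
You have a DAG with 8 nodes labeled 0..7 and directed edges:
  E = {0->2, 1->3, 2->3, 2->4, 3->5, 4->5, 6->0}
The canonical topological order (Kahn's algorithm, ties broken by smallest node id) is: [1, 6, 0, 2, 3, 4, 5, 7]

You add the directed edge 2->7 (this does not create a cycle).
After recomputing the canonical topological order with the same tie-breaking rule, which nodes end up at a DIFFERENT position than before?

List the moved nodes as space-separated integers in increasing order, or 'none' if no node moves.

Old toposort: [1, 6, 0, 2, 3, 4, 5, 7]
Added edge 2->7
Recompute Kahn (smallest-id tiebreak):
  initial in-degrees: [1, 0, 1, 2, 1, 2, 0, 1]
  ready (indeg=0): [1, 6]
  pop 1: indeg[3]->1 | ready=[6] | order so far=[1]
  pop 6: indeg[0]->0 | ready=[0] | order so far=[1, 6]
  pop 0: indeg[2]->0 | ready=[2] | order so far=[1, 6, 0]
  pop 2: indeg[3]->0; indeg[4]->0; indeg[7]->0 | ready=[3, 4, 7] | order so far=[1, 6, 0, 2]
  pop 3: indeg[5]->1 | ready=[4, 7] | order so far=[1, 6, 0, 2, 3]
  pop 4: indeg[5]->0 | ready=[5, 7] | order so far=[1, 6, 0, 2, 3, 4]
  pop 5: no out-edges | ready=[7] | order so far=[1, 6, 0, 2, 3, 4, 5]
  pop 7: no out-edges | ready=[] | order so far=[1, 6, 0, 2, 3, 4, 5, 7]
New canonical toposort: [1, 6, 0, 2, 3, 4, 5, 7]
Compare positions:
  Node 0: index 2 -> 2 (same)
  Node 1: index 0 -> 0 (same)
  Node 2: index 3 -> 3 (same)
  Node 3: index 4 -> 4 (same)
  Node 4: index 5 -> 5 (same)
  Node 5: index 6 -> 6 (same)
  Node 6: index 1 -> 1 (same)
  Node 7: index 7 -> 7 (same)
Nodes that changed position: none

Answer: none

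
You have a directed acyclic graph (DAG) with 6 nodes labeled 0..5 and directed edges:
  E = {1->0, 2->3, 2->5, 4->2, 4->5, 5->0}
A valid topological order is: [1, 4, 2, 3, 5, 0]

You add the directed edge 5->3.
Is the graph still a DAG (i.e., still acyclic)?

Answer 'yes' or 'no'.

Answer: yes

Derivation:
Given toposort: [1, 4, 2, 3, 5, 0]
Position of 5: index 4; position of 3: index 3
New edge 5->3: backward (u after v in old order)
Backward edge: old toposort is now invalid. Check if this creates a cycle.
Does 3 already reach 5? Reachable from 3: [3]. NO -> still a DAG (reorder needed).
Still a DAG? yes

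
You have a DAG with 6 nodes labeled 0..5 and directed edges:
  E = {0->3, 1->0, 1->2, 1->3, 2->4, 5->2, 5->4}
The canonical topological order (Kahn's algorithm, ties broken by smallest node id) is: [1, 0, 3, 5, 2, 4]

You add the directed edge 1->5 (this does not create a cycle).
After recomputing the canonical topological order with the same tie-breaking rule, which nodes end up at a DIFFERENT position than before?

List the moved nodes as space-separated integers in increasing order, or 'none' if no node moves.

Answer: none

Derivation:
Old toposort: [1, 0, 3, 5, 2, 4]
Added edge 1->5
Recompute Kahn (smallest-id tiebreak):
  initial in-degrees: [1, 0, 2, 2, 2, 1]
  ready (indeg=0): [1]
  pop 1: indeg[0]->0; indeg[2]->1; indeg[3]->1; indeg[5]->0 | ready=[0, 5] | order so far=[1]
  pop 0: indeg[3]->0 | ready=[3, 5] | order so far=[1, 0]
  pop 3: no out-edges | ready=[5] | order so far=[1, 0, 3]
  pop 5: indeg[2]->0; indeg[4]->1 | ready=[2] | order so far=[1, 0, 3, 5]
  pop 2: indeg[4]->0 | ready=[4] | order so far=[1, 0, 3, 5, 2]
  pop 4: no out-edges | ready=[] | order so far=[1, 0, 3, 5, 2, 4]
New canonical toposort: [1, 0, 3, 5, 2, 4]
Compare positions:
  Node 0: index 1 -> 1 (same)
  Node 1: index 0 -> 0 (same)
  Node 2: index 4 -> 4 (same)
  Node 3: index 2 -> 2 (same)
  Node 4: index 5 -> 5 (same)
  Node 5: index 3 -> 3 (same)
Nodes that changed position: none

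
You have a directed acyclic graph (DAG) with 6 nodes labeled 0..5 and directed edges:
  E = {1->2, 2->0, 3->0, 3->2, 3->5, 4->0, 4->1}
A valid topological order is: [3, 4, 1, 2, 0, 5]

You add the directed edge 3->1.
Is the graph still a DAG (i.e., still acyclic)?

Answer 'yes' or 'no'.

Answer: yes

Derivation:
Given toposort: [3, 4, 1, 2, 0, 5]
Position of 3: index 0; position of 1: index 2
New edge 3->1: forward
Forward edge: respects the existing order. Still a DAG, same toposort still valid.
Still a DAG? yes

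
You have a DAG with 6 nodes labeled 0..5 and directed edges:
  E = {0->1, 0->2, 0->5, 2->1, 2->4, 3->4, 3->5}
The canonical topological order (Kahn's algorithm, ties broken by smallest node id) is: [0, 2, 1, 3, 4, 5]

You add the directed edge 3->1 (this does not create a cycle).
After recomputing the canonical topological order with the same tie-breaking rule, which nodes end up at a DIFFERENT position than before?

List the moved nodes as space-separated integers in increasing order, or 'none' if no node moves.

Answer: 1 3

Derivation:
Old toposort: [0, 2, 1, 3, 4, 5]
Added edge 3->1
Recompute Kahn (smallest-id tiebreak):
  initial in-degrees: [0, 3, 1, 0, 2, 2]
  ready (indeg=0): [0, 3]
  pop 0: indeg[1]->2; indeg[2]->0; indeg[5]->1 | ready=[2, 3] | order so far=[0]
  pop 2: indeg[1]->1; indeg[4]->1 | ready=[3] | order so far=[0, 2]
  pop 3: indeg[1]->0; indeg[4]->0; indeg[5]->0 | ready=[1, 4, 5] | order so far=[0, 2, 3]
  pop 1: no out-edges | ready=[4, 5] | order so far=[0, 2, 3, 1]
  pop 4: no out-edges | ready=[5] | order so far=[0, 2, 3, 1, 4]
  pop 5: no out-edges | ready=[] | order so far=[0, 2, 3, 1, 4, 5]
New canonical toposort: [0, 2, 3, 1, 4, 5]
Compare positions:
  Node 0: index 0 -> 0 (same)
  Node 1: index 2 -> 3 (moved)
  Node 2: index 1 -> 1 (same)
  Node 3: index 3 -> 2 (moved)
  Node 4: index 4 -> 4 (same)
  Node 5: index 5 -> 5 (same)
Nodes that changed position: 1 3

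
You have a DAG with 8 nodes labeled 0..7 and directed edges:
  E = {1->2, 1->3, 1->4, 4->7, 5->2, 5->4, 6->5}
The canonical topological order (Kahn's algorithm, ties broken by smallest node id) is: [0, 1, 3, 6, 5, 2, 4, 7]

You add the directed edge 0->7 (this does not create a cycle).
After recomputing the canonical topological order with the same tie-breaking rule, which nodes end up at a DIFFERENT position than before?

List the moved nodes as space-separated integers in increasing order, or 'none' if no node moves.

Old toposort: [0, 1, 3, 6, 5, 2, 4, 7]
Added edge 0->7
Recompute Kahn (smallest-id tiebreak):
  initial in-degrees: [0, 0, 2, 1, 2, 1, 0, 2]
  ready (indeg=0): [0, 1, 6]
  pop 0: indeg[7]->1 | ready=[1, 6] | order so far=[0]
  pop 1: indeg[2]->1; indeg[3]->0; indeg[4]->1 | ready=[3, 6] | order so far=[0, 1]
  pop 3: no out-edges | ready=[6] | order so far=[0, 1, 3]
  pop 6: indeg[5]->0 | ready=[5] | order so far=[0, 1, 3, 6]
  pop 5: indeg[2]->0; indeg[4]->0 | ready=[2, 4] | order so far=[0, 1, 3, 6, 5]
  pop 2: no out-edges | ready=[4] | order so far=[0, 1, 3, 6, 5, 2]
  pop 4: indeg[7]->0 | ready=[7] | order so far=[0, 1, 3, 6, 5, 2, 4]
  pop 7: no out-edges | ready=[] | order so far=[0, 1, 3, 6, 5, 2, 4, 7]
New canonical toposort: [0, 1, 3, 6, 5, 2, 4, 7]
Compare positions:
  Node 0: index 0 -> 0 (same)
  Node 1: index 1 -> 1 (same)
  Node 2: index 5 -> 5 (same)
  Node 3: index 2 -> 2 (same)
  Node 4: index 6 -> 6 (same)
  Node 5: index 4 -> 4 (same)
  Node 6: index 3 -> 3 (same)
  Node 7: index 7 -> 7 (same)
Nodes that changed position: none

Answer: none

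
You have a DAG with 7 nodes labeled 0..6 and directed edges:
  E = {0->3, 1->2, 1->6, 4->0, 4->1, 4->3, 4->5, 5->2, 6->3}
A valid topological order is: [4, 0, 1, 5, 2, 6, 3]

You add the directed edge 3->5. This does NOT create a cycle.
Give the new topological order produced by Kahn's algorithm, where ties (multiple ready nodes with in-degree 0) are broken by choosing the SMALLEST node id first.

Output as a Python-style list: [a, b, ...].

Old toposort: [4, 0, 1, 5, 2, 6, 3]
Added edge: 3->5
Position of 3 (6) > position of 5 (3). Must reorder: 3 must now come before 5.
Run Kahn's algorithm (break ties by smallest node id):
  initial in-degrees: [1, 1, 2, 3, 0, 2, 1]
  ready (indeg=0): [4]
  pop 4: indeg[0]->0; indeg[1]->0; indeg[3]->2; indeg[5]->1 | ready=[0, 1] | order so far=[4]
  pop 0: indeg[3]->1 | ready=[1] | order so far=[4, 0]
  pop 1: indeg[2]->1; indeg[6]->0 | ready=[6] | order so far=[4, 0, 1]
  pop 6: indeg[3]->0 | ready=[3] | order so far=[4, 0, 1, 6]
  pop 3: indeg[5]->0 | ready=[5] | order so far=[4, 0, 1, 6, 3]
  pop 5: indeg[2]->0 | ready=[2] | order so far=[4, 0, 1, 6, 3, 5]
  pop 2: no out-edges | ready=[] | order so far=[4, 0, 1, 6, 3, 5, 2]
  Result: [4, 0, 1, 6, 3, 5, 2]

Answer: [4, 0, 1, 6, 3, 5, 2]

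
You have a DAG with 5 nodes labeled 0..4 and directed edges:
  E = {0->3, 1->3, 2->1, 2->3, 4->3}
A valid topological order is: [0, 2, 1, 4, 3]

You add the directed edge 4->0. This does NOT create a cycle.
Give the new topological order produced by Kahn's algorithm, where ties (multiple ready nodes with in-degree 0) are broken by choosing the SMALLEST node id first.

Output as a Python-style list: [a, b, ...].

Answer: [2, 1, 4, 0, 3]

Derivation:
Old toposort: [0, 2, 1, 4, 3]
Added edge: 4->0
Position of 4 (3) > position of 0 (0). Must reorder: 4 must now come before 0.
Run Kahn's algorithm (break ties by smallest node id):
  initial in-degrees: [1, 1, 0, 4, 0]
  ready (indeg=0): [2, 4]
  pop 2: indeg[1]->0; indeg[3]->3 | ready=[1, 4] | order so far=[2]
  pop 1: indeg[3]->2 | ready=[4] | order so far=[2, 1]
  pop 4: indeg[0]->0; indeg[3]->1 | ready=[0] | order so far=[2, 1, 4]
  pop 0: indeg[3]->0 | ready=[3] | order so far=[2, 1, 4, 0]
  pop 3: no out-edges | ready=[] | order so far=[2, 1, 4, 0, 3]
  Result: [2, 1, 4, 0, 3]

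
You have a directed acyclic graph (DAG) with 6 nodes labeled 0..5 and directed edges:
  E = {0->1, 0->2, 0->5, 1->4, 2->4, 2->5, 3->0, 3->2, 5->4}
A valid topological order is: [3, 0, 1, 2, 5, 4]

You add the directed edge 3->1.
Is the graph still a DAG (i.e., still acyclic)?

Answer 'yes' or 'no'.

Given toposort: [3, 0, 1, 2, 5, 4]
Position of 3: index 0; position of 1: index 2
New edge 3->1: forward
Forward edge: respects the existing order. Still a DAG, same toposort still valid.
Still a DAG? yes

Answer: yes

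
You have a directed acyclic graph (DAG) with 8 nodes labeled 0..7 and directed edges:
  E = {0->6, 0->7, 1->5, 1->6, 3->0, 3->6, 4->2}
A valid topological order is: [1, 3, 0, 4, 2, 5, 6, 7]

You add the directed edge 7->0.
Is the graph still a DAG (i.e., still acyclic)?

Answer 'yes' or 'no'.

Given toposort: [1, 3, 0, 4, 2, 5, 6, 7]
Position of 7: index 7; position of 0: index 2
New edge 7->0: backward (u after v in old order)
Backward edge: old toposort is now invalid. Check if this creates a cycle.
Does 0 already reach 7? Reachable from 0: [0, 6, 7]. YES -> cycle!
Still a DAG? no

Answer: no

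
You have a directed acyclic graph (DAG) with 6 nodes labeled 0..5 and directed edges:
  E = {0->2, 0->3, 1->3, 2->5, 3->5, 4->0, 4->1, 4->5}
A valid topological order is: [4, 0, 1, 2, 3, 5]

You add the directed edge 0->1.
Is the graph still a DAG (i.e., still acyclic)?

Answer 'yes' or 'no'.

Given toposort: [4, 0, 1, 2, 3, 5]
Position of 0: index 1; position of 1: index 2
New edge 0->1: forward
Forward edge: respects the existing order. Still a DAG, same toposort still valid.
Still a DAG? yes

Answer: yes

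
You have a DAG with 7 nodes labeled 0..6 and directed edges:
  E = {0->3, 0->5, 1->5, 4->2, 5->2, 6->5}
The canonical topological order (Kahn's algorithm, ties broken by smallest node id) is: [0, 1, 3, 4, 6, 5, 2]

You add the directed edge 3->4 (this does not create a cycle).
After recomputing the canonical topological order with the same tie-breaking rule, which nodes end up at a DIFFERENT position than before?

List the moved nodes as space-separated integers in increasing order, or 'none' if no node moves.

Answer: none

Derivation:
Old toposort: [0, 1, 3, 4, 6, 5, 2]
Added edge 3->4
Recompute Kahn (smallest-id tiebreak):
  initial in-degrees: [0, 0, 2, 1, 1, 3, 0]
  ready (indeg=0): [0, 1, 6]
  pop 0: indeg[3]->0; indeg[5]->2 | ready=[1, 3, 6] | order so far=[0]
  pop 1: indeg[5]->1 | ready=[3, 6] | order so far=[0, 1]
  pop 3: indeg[4]->0 | ready=[4, 6] | order so far=[0, 1, 3]
  pop 4: indeg[2]->1 | ready=[6] | order so far=[0, 1, 3, 4]
  pop 6: indeg[5]->0 | ready=[5] | order so far=[0, 1, 3, 4, 6]
  pop 5: indeg[2]->0 | ready=[2] | order so far=[0, 1, 3, 4, 6, 5]
  pop 2: no out-edges | ready=[] | order so far=[0, 1, 3, 4, 6, 5, 2]
New canonical toposort: [0, 1, 3, 4, 6, 5, 2]
Compare positions:
  Node 0: index 0 -> 0 (same)
  Node 1: index 1 -> 1 (same)
  Node 2: index 6 -> 6 (same)
  Node 3: index 2 -> 2 (same)
  Node 4: index 3 -> 3 (same)
  Node 5: index 5 -> 5 (same)
  Node 6: index 4 -> 4 (same)
Nodes that changed position: none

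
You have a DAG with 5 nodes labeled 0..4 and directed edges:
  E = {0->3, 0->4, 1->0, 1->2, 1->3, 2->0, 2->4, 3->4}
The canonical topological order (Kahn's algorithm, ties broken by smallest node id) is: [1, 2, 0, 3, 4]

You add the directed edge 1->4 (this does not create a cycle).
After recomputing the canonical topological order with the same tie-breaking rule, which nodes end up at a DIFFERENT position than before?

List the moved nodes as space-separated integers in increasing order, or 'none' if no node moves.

Answer: none

Derivation:
Old toposort: [1, 2, 0, 3, 4]
Added edge 1->4
Recompute Kahn (smallest-id tiebreak):
  initial in-degrees: [2, 0, 1, 2, 4]
  ready (indeg=0): [1]
  pop 1: indeg[0]->1; indeg[2]->0; indeg[3]->1; indeg[4]->3 | ready=[2] | order so far=[1]
  pop 2: indeg[0]->0; indeg[4]->2 | ready=[0] | order so far=[1, 2]
  pop 0: indeg[3]->0; indeg[4]->1 | ready=[3] | order so far=[1, 2, 0]
  pop 3: indeg[4]->0 | ready=[4] | order so far=[1, 2, 0, 3]
  pop 4: no out-edges | ready=[] | order so far=[1, 2, 0, 3, 4]
New canonical toposort: [1, 2, 0, 3, 4]
Compare positions:
  Node 0: index 2 -> 2 (same)
  Node 1: index 0 -> 0 (same)
  Node 2: index 1 -> 1 (same)
  Node 3: index 3 -> 3 (same)
  Node 4: index 4 -> 4 (same)
Nodes that changed position: none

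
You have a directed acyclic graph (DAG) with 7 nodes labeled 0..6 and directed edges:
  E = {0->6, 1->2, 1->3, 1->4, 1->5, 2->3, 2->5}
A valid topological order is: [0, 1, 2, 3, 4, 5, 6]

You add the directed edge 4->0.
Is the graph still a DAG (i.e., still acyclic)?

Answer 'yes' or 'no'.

Answer: yes

Derivation:
Given toposort: [0, 1, 2, 3, 4, 5, 6]
Position of 4: index 4; position of 0: index 0
New edge 4->0: backward (u after v in old order)
Backward edge: old toposort is now invalid. Check if this creates a cycle.
Does 0 already reach 4? Reachable from 0: [0, 6]. NO -> still a DAG (reorder needed).
Still a DAG? yes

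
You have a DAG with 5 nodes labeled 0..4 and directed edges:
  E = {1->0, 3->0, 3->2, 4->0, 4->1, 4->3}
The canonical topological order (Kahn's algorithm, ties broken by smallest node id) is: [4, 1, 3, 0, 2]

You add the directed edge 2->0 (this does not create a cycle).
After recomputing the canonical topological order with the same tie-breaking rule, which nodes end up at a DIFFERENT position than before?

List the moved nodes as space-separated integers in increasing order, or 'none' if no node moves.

Old toposort: [4, 1, 3, 0, 2]
Added edge 2->0
Recompute Kahn (smallest-id tiebreak):
  initial in-degrees: [4, 1, 1, 1, 0]
  ready (indeg=0): [4]
  pop 4: indeg[0]->3; indeg[1]->0; indeg[3]->0 | ready=[1, 3] | order so far=[4]
  pop 1: indeg[0]->2 | ready=[3] | order so far=[4, 1]
  pop 3: indeg[0]->1; indeg[2]->0 | ready=[2] | order so far=[4, 1, 3]
  pop 2: indeg[0]->0 | ready=[0] | order so far=[4, 1, 3, 2]
  pop 0: no out-edges | ready=[] | order so far=[4, 1, 3, 2, 0]
New canonical toposort: [4, 1, 3, 2, 0]
Compare positions:
  Node 0: index 3 -> 4 (moved)
  Node 1: index 1 -> 1 (same)
  Node 2: index 4 -> 3 (moved)
  Node 3: index 2 -> 2 (same)
  Node 4: index 0 -> 0 (same)
Nodes that changed position: 0 2

Answer: 0 2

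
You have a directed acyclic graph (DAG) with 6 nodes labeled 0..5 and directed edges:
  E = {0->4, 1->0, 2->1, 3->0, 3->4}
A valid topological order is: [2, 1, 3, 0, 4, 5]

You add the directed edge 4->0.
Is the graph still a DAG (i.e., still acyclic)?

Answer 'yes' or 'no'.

Given toposort: [2, 1, 3, 0, 4, 5]
Position of 4: index 4; position of 0: index 3
New edge 4->0: backward (u after v in old order)
Backward edge: old toposort is now invalid. Check if this creates a cycle.
Does 0 already reach 4? Reachable from 0: [0, 4]. YES -> cycle!
Still a DAG? no

Answer: no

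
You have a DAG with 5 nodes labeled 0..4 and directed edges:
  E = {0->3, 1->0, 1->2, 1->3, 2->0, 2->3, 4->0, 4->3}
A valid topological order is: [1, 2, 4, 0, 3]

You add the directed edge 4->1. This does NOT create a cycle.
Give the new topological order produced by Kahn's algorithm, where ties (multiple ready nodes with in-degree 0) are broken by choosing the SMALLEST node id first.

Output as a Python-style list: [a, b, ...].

Old toposort: [1, 2, 4, 0, 3]
Added edge: 4->1
Position of 4 (2) > position of 1 (0). Must reorder: 4 must now come before 1.
Run Kahn's algorithm (break ties by smallest node id):
  initial in-degrees: [3, 1, 1, 4, 0]
  ready (indeg=0): [4]
  pop 4: indeg[0]->2; indeg[1]->0; indeg[3]->3 | ready=[1] | order so far=[4]
  pop 1: indeg[0]->1; indeg[2]->0; indeg[3]->2 | ready=[2] | order so far=[4, 1]
  pop 2: indeg[0]->0; indeg[3]->1 | ready=[0] | order so far=[4, 1, 2]
  pop 0: indeg[3]->0 | ready=[3] | order so far=[4, 1, 2, 0]
  pop 3: no out-edges | ready=[] | order so far=[4, 1, 2, 0, 3]
  Result: [4, 1, 2, 0, 3]

Answer: [4, 1, 2, 0, 3]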